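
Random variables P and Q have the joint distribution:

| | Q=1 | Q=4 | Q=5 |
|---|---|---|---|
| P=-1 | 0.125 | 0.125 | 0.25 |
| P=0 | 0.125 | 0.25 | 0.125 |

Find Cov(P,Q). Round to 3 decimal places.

-0.063

E[P] = -0.5,  E[Q] = 3.625
E[PQ] = -1.875
Cov(P,Q) = E[PQ] − E[P]E[Q] = -1.875 − (-0.5)(3.625) = -0.0625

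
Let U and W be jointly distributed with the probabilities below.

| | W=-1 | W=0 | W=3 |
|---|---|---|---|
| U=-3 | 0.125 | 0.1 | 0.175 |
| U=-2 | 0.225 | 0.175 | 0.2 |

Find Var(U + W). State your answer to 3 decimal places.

E[U] = -2.4,  E[W] = 0.775,  E[UW] = -1.95
Var(U) = 6 − (-2.4)² = 0.24;  Var(W) = 3.725 − (0.775)² = 3.124375
Cov(U,W) = -1.95 − (-2.4)(0.775) = -0.09
Var(U + W) = (1)²·0.24 + (1)²·3.124375 + 2·(1)·(1)·-0.09 = 3.184375

3.184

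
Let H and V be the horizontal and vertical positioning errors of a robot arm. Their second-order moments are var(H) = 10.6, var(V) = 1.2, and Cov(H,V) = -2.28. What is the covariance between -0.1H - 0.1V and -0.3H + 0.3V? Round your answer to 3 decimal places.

0.282

Cov(-0.1H - 0.1V, -0.3H + 0.3V) = (-0.1)(-0.3)var(H) + (-0.1)(0.3)var(V) + [(-0.1)(0.3) + (-0.1)(-0.3)]Cov(H,V)
= 0.03·10.6 + -0.03·1.2 + 0·-2.28 = 0.282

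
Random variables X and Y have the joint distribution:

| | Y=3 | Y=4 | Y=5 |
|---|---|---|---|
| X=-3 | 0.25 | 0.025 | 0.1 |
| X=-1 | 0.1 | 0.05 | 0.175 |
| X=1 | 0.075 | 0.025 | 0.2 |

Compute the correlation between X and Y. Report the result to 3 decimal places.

0.360

E[X] = -1.15,  E[Y] = 4.05
E[XY] = -4.1
cov(X,Y) = E[XY] − E[X]E[Y] = -4.1 − (-1.15)(4.05) = 0.5575
Var(X) = 2.6775,  Var(Y) = 0.8975
ρ = 0.5575 / √(2.6775·0.8975) ≈ 0.360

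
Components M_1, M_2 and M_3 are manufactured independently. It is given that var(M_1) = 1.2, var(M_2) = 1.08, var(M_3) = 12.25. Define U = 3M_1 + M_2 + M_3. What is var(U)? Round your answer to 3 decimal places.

24.130

By independence, var(U) = (3)²var(M_1) + (1)²var(M_2) + (1)²var(M_3)
= (3)²·1.2 + (1)²·1.08 + (1)²·12.25 = 24.13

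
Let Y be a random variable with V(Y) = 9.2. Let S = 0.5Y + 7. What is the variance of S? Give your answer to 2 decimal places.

V(0.5Y + 7) = (0.5)²·V(Y) = 0.25·9.2 = 2.3

2.30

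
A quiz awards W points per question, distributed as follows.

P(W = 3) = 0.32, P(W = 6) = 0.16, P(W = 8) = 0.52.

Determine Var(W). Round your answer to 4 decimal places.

4.9536

E[W] = (3)(0.32) + (6)(0.16) + (8)(0.52) = 6.08
E[W²] = (3)²(0.32) + (6)²(0.16) + (8)²(0.52) = 41.92
Var(W) = E[W²] − (E[W])² = 41.92 − (6.08)² = 4.9536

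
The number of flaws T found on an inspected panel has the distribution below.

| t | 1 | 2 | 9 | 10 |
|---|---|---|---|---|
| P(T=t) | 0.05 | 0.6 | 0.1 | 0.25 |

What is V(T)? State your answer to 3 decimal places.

E[T] = (1)(0.05) + (2)(0.6) + (9)(0.1) + (10)(0.25) = 4.65
E[T²] = (1)²(0.05) + (2)²(0.6) + (9)²(0.1) + (10)²(0.25) = 35.55
V(T) = E[T²] − (E[T])² = 35.55 − (4.65)² = 13.9275

13.928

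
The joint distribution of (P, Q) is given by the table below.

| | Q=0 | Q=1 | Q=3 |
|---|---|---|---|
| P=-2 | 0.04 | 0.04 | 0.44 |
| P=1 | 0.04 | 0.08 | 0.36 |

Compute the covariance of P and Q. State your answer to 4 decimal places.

E[P] = -0.56,  E[Q] = 2.52
E[PQ] = -1.56
Cov(P,Q) = E[PQ] − E[P]E[Q] = -1.56 − (-0.56)(2.52) = -0.1488

-0.1488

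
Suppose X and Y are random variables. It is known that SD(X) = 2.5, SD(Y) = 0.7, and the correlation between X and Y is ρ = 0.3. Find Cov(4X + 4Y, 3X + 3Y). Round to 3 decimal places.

93.480

Var(X) = (2.5)² = 6.25;  Var(Y) = (0.7)² = 0.49
Cov(X,Y) = ρ·SD(X)·SD(Y) = 0.3·2.5·0.7 = 0.525
Cov(4X + 4Y, 3X + 3Y) = (4)(3)Var(X) + (4)(3)Var(Y) + [(4)(3) + (4)(3)]Cov(X,Y)
= 12·6.25 + 12·0.49 + 24·0.525 = 93.48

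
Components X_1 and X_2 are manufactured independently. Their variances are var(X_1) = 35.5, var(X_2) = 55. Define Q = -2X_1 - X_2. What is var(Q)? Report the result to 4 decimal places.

By independence, var(Q) = (-2)²var(X_1) + (-1)²var(X_2)
= (-2)²·35.5 + (-1)²·55 = 197

197.0000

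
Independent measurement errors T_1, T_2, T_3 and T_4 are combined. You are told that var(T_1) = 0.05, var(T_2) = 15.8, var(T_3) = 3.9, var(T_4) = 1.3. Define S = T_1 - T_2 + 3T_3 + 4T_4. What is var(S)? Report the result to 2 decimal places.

71.75

By independence, var(S) = (1)²var(T_1) + (-1)²var(T_2) + (3)²var(T_3) + (4)²var(T_4)
= (1)²·0.05 + (-1)²·15.8 + (3)²·3.9 + (4)²·1.3 = 71.75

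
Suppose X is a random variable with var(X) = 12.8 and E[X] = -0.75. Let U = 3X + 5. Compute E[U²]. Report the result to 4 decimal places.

122.7625

E[3X + 5] = 3·-0.75 + 5 = 2.75
var(3X + 5) = (3)²·12.8 = 115.2
E[U²] = var(U) + (E[U])² = 115.2 + (2.75)² = 122.7625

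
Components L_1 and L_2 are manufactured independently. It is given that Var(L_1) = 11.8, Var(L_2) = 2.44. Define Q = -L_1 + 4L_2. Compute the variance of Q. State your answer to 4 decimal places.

By independence, Var(Q) = (-1)²Var(L_1) + (4)²Var(L_2)
= (-1)²·11.8 + (4)²·2.44 = 50.84

50.8400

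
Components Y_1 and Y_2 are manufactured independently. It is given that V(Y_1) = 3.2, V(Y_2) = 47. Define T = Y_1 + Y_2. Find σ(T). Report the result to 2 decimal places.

7.09

By independence, V(T) = (1)²V(Y_1) + (1)²V(Y_2)
= (1)²·3.2 + (1)²·47 = 50.2
σ(T) = √50.2 ≈ 7.09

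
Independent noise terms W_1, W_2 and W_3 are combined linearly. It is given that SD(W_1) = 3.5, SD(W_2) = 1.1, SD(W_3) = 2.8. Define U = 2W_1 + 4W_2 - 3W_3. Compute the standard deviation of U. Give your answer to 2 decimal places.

Var(W_1) = 12.25, Var(W_2) = 1.21, Var(W_3) = 7.84
By independence, Var(U) = (2)²Var(W_1) + (4)²Var(W_2) + (-3)²Var(W_3)
= (2)²·12.25 + (4)²·1.21 + (-3)²·7.84 = 138.92
SD(U) = √138.92 ≈ 11.79

11.79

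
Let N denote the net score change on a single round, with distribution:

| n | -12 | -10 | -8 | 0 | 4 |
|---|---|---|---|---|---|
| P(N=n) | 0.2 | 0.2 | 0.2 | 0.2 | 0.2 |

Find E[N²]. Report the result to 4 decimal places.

64.8000

E[N²] = (-12)²(0.2) + (-10)²(0.2) + (-8)²(0.2) + (0)²(0.2) + (4)²(0.2) = 64.8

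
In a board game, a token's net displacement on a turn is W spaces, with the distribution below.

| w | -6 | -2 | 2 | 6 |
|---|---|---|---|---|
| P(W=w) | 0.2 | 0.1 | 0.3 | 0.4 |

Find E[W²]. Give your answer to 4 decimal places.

E[W²] = (-6)²(0.2) + (-2)²(0.1) + (2)²(0.3) + (6)²(0.4) = 23.2

23.2000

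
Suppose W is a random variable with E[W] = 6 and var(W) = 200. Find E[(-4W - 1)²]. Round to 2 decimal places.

3825.00

E[-4W - 1] = -4·6 − 1 = -25
var(-4W - 1) = (-4)²·200 = 3200
E[(-4W - 1)²] = var((-4W - 1)) + (E[(-4W - 1)])² = 3200 + (-25)² = 3825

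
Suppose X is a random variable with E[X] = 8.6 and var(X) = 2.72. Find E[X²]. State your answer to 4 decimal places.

76.6800

E[X²] = var(X) + (E[X])² = 2.72 + (8.6)² = 76.68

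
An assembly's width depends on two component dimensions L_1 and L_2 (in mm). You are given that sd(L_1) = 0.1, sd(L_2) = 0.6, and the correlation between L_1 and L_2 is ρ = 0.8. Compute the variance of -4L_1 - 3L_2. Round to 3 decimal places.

4.552

var(L_1) = (0.1)² = 0.01;  var(L_2) = (0.6)² = 0.36
cov(L_1,L_2) = ρ·sd(L_1)·sd(L_2) = 0.8·0.1·0.6 = 0.048
var(-4L_1 - 3L_2) = (-4)²·var(L_1) + (-3)²·var(L_2) + 2·(-4)·(-3)·cov(L_1,L_2)
= 16·0.01 + 9·0.36 + 24·0.048 = 4.552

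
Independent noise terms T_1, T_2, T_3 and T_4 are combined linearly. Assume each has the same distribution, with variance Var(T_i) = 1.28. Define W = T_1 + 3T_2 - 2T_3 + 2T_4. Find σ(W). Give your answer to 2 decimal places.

4.80

By independence, Var(W) = (1)²Var(T_1) + (3)²Var(T_2) + (-2)²Var(T_3) + (2)²Var(T_4)
= (1)²·1.28 + (3)²·1.28 + (-2)²·1.28 + (2)²·1.28 = 23.04
σ(W) = √23.04 ≈ 4.80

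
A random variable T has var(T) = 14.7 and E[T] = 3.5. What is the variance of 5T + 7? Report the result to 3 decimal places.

367.500

var(5T + 7) = (5)²·var(T) = 25·14.7 = 367.5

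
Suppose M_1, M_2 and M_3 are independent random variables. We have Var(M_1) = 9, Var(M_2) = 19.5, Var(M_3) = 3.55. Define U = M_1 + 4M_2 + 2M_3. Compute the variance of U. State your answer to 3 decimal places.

By independence, Var(U) = (1)²Var(M_1) + (4)²Var(M_2) + (2)²Var(M_3)
= (1)²·9 + (4)²·19.5 + (2)²·3.55 = 335.2

335.200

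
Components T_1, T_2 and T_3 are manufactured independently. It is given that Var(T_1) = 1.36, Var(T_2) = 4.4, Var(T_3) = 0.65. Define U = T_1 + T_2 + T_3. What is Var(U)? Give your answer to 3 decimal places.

By independence, Var(U) = (1)²Var(T_1) + (1)²Var(T_2) + (1)²Var(T_3)
= (1)²·1.36 + (1)²·4.4 + (1)²·0.65 = 6.41

6.410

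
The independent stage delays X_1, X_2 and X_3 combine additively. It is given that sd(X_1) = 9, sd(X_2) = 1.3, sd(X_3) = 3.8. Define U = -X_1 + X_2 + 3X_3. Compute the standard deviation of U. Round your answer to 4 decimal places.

14.5825

var(X_1) = 81, var(X_2) = 1.69, var(X_3) = 14.44
By independence, var(U) = (-1)²var(X_1) + (1)²var(X_2) + (3)²var(X_3)
= (-1)²·81 + (1)²·1.69 + (3)²·14.44 = 212.65
sd(U) = √212.65 ≈ 14.5825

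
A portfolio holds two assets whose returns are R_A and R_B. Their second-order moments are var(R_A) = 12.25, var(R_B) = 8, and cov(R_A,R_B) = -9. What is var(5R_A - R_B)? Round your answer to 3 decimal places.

404.250

var(5R_A - R_B) = (5)²·var(R_A) + (-1)²·var(R_B) + 2·(5)·(-1)·cov(R_A,R_B)
= 25·12.25 + 1·8 + -10·-9 = 404.25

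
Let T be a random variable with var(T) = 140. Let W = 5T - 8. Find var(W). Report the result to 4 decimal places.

var(5T - 8) = (5)²·var(T) = 25·140 = 3500

3500.0000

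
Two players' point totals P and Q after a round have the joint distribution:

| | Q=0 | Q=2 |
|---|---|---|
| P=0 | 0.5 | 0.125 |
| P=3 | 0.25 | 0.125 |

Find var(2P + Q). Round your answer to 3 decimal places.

9.938

E[P] = 1.125,  E[Q] = 0.5,  E[PQ] = 0.75
var(P) = 3.375 − (1.125)² = 2.109375;  var(Q) = 1 − (0.5)² = 0.75
Cov(P,Q) = 0.75 − (1.125)(0.5) = 0.1875
var(2P + Q) = (2)²·2.109375 + (1)²·0.75 + 2·(2)·(1)·0.1875 = 9.9375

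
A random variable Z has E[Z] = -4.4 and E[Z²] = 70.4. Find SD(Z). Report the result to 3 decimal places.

V(Z) = 70.4 − (-4.4)² = 51.04
SD(Z) = √51.04 ≈ 7.144

7.144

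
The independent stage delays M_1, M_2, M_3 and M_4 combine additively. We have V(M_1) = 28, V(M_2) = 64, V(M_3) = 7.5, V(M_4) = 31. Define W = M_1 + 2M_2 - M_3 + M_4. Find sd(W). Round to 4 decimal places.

17.9583

By independence, V(W) = (1)²V(M_1) + (2)²V(M_2) + (-1)²V(M_3) + (1)²V(M_4)
= (1)²·28 + (2)²·64 + (-1)²·7.5 + (1)²·31 = 322.5
sd(W) = √322.5 ≈ 17.9583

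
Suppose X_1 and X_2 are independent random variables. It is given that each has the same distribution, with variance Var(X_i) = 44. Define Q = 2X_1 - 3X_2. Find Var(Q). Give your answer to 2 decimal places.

572.00

By independence, Var(Q) = (2)²Var(X_1) + (-3)²Var(X_2)
= (2)²·44 + (-3)²·44 = 572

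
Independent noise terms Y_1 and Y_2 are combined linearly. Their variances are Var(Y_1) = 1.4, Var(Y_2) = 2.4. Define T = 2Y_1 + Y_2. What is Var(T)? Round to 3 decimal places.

8.000

By independence, Var(T) = (2)²Var(Y_1) + (1)²Var(Y_2)
= (2)²·1.4 + (1)²·2.4 = 8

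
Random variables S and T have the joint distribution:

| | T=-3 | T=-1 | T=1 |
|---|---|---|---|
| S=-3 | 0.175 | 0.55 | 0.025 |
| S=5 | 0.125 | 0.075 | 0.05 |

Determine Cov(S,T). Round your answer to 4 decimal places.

-0.3000

E[S] = -1,  E[T] = -1.45
E[ST] = 1.15
Cov(S,T) = E[ST] − E[S]E[T] = 1.15 − (-1)(-1.45) = -0.3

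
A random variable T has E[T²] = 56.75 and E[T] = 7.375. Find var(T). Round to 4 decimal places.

2.3594

var(T) = 56.75 − (7.375)² = 2.359375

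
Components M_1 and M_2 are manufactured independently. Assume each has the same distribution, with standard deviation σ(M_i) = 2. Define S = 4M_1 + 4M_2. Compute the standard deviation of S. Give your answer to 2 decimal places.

11.31

var(M_i) = (2)² = 4
By independence, var(S) = (4)²var(M_1) + (4)²var(M_2)
= (4)²·4 + (4)²·4 = 128
σ(S) = √128 ≈ 11.31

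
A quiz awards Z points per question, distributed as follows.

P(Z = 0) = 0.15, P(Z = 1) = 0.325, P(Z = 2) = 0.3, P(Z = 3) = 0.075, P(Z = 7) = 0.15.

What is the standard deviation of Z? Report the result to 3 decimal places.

2.170

E[Z] = (0)(0.15) + (1)(0.325) + (2)(0.3) + (3)(0.075) + (7)(0.15) = 2.2
E[Z²] = (0)²(0.15) + (1)²(0.325) + (2)²(0.3) + (3)²(0.075) + (7)²(0.15) = 9.55
var(Z) = E[Z²] − (E[Z])² = 9.55 − (2.2)² = 4.71
SD(Z) = √4.71 ≈ 2.170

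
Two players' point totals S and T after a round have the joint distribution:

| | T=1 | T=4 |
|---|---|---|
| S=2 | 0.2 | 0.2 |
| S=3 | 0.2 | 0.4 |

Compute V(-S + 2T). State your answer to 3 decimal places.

E[S] = 2.6,  E[T] = 2.8,  E[ST] = 7.4
V(S) = 7 − (2.6)² = 0.24;  V(T) = 10 − (2.8)² = 2.16
Cov(S,T) = 7.4 − (2.6)(2.8) = 0.12
V(-S + 2T) = (-1)²·0.24 + (2)²·2.16 + 2·(-1)·(2)·0.12 = 8.4

8.400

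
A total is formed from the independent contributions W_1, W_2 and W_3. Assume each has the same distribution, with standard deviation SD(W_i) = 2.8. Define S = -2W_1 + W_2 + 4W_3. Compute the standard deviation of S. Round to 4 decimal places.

12.8312

V(W_i) = (2.8)² = 7.84
By independence, V(S) = (-2)²V(W_1) + (1)²V(W_2) + (4)²V(W_3)
= (-2)²·7.84 + (1)²·7.84 + (4)²·7.84 = 164.64
SD(S) = √164.64 ≈ 12.8312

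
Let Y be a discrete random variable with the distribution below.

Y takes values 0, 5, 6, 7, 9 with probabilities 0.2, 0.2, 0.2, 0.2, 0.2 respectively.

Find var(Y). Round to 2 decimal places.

E[Y] = (0)(0.2) + (5)(0.2) + (6)(0.2) + (7)(0.2) + (9)(0.2) = 5.4
E[Y²] = (0)²(0.2) + (5)²(0.2) + (6)²(0.2) + (7)²(0.2) + (9)²(0.2) = 38.2
var(Y) = E[Y²] − (E[Y])² = 38.2 − (5.4)² = 9.04

9.04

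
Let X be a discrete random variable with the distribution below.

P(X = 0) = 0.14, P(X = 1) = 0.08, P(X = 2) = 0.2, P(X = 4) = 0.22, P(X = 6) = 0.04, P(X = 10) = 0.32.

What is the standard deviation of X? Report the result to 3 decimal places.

E[X] = (0)(0.14) + (1)(0.08) + (2)(0.2) + (4)(0.22) + (6)(0.04) + (10)(0.32) = 4.8
E[X²] = (0)²(0.14) + (1)²(0.08) + (2)²(0.2) + (4)²(0.22) + (6)²(0.04) + (10)²(0.32) = 37.84
Var(X) = E[X²] − (E[X])² = 37.84 − (4.8)² = 14.8
SD(X) = √14.8 ≈ 3.847

3.847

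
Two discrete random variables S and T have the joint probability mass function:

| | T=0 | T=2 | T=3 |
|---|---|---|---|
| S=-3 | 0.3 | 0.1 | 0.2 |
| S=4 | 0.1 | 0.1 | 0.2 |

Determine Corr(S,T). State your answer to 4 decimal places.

0.2408

E[S] = -0.2,  E[T] = 1.6
E[ST] = 0.8
Cov(S,T) = E[ST] − E[S]E[T] = 0.8 − (-0.2)(1.6) = 1.12
var(S) = 11.76,  var(T) = 1.84
ρ = 1.12 / √(11.76·1.84) ≈ 0.2408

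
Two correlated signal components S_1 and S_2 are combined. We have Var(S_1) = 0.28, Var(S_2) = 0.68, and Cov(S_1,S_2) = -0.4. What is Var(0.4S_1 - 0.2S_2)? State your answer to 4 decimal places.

Var(0.4S_1 - 0.2S_2) = (0.4)²·Var(S_1) + (-0.2)²·Var(S_2) + 2·(0.4)·(-0.2)·Cov(S_1,S_2)
= 0.16·0.28 + 0.04·0.68 + -0.16·-0.4 = 0.136

0.1360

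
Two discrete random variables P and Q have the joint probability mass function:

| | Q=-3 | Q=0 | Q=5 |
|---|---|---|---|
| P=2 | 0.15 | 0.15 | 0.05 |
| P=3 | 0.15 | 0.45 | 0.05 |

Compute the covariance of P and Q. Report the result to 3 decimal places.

0.060

E[P] = 2.65,  E[Q] = -0.4
E[PQ] = -1
cov(P,Q) = E[PQ] − E[P]E[Q] = -1 − (2.65)(-0.4) = 0.06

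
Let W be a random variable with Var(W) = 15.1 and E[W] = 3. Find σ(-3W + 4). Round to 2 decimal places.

11.66

Var(-3W + 4) = (-3)²·15.1 = 135.9
σ(-3W + 4) = √135.9 ≈ 11.66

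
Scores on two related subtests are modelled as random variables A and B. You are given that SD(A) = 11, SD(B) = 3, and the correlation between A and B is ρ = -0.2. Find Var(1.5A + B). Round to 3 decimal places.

261.450

Var(A) = (11)² = 121;  Var(B) = (3)² = 9
cov(A,B) = ρ·SD(A)·SD(B) = -0.2·11·3 = -6.6
Var(1.5A + B) = (1.5)²·Var(A) + (1)²·Var(B) + 2·(1.5)·(1)·cov(A,B)
= 2.25·121 + 1·9 + 3·-6.6 = 261.45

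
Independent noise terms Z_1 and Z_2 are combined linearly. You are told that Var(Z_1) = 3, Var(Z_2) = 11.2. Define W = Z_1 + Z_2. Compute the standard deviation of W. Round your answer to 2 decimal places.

By independence, Var(W) = (1)²Var(Z_1) + (1)²Var(Z_2)
= (1)²·3 + (1)²·11.2 = 14.2
SD(W) = √14.2 ≈ 3.77

3.77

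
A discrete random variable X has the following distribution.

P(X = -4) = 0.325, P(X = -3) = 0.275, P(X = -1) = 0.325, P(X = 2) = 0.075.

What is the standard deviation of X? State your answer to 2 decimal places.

E[X] = (-4)(0.325) + (-3)(0.275) + (-1)(0.325) + (2)(0.075) = -2.3
E[X²] = (-4)²(0.325) + (-3)²(0.275) + (-1)²(0.325) + (2)²(0.075) = 8.3
var(X) = E[X²] − (E[X])² = 8.3 − (-2.3)² = 3.01
SD(X) = √3.01 ≈ 1.73

1.73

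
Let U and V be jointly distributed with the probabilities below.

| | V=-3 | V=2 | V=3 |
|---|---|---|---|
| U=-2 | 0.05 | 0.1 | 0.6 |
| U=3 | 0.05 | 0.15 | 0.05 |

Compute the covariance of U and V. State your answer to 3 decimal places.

-1.188

E[U] = -0.75,  E[V] = 2.15
E[UV] = -2.8
Cov(U,V) = E[UV] − E[U]E[V] = -2.8 − (-0.75)(2.15) = -1.1875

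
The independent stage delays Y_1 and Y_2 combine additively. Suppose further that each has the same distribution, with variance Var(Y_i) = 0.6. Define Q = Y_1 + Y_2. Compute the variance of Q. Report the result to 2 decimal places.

1.20

By independence, Var(Q) = (1)²Var(Y_1) + (1)²Var(Y_2)
= (1)²·0.6 + (1)²·0.6 = 1.2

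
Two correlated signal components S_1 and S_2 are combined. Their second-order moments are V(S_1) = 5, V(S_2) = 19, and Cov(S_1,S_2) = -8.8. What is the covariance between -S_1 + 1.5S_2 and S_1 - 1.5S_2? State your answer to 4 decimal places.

-74.1500

Cov(-S_1 + 1.5S_2, S_1 - 1.5S_2) = (-1)(1)V(S_1) + (1.5)(-1.5)V(S_2) + [(-1)(-1.5) + (1.5)(1)]Cov(S_1,S_2)
= -1·5 + -2.25·19 + 3·-8.8 = -74.15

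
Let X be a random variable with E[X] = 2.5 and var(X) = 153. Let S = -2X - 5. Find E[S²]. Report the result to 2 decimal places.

E[-2X - 5] = -2·2.5 − 5 = -10
var(-2X - 5) = (-2)²·153 = 612
E[S²] = var(S) + (E[S])² = 612 + (-10)² = 712

712.00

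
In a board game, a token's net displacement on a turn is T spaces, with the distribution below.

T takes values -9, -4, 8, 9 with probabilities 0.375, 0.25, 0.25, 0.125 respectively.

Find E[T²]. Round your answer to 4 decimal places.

E[T²] = (-9)²(0.375) + (-4)²(0.25) + (8)²(0.25) + (9)²(0.125) = 60.5

60.5000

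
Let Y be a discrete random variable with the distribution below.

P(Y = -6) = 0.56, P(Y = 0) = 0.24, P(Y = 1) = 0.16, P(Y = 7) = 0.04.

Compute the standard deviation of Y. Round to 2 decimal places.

3.71

E[Y] = (-6)(0.56) + (0)(0.24) + (1)(0.16) + (7)(0.04) = -2.92
E[Y²] = (-6)²(0.56) + (0)²(0.24) + (1)²(0.16) + (7)²(0.04) = 22.28
Var(Y) = E[Y²] − (E[Y])² = 22.28 − (-2.92)² = 13.7536
sd(Y) = √13.7536 ≈ 3.71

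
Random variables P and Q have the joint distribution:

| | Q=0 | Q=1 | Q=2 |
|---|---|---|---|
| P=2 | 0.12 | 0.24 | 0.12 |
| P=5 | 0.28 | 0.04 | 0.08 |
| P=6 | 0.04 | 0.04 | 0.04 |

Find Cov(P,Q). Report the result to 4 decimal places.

-0.2640

E[P] = 3.68,  E[Q] = 0.8
E[PQ] = 2.68
Cov(P,Q) = E[PQ] − E[P]E[Q] = 2.68 − (3.68)(0.8) = -0.264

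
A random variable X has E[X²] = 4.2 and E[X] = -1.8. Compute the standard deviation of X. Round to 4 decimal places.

0.9798

V(X) = 4.2 − (-1.8)² = 0.96
σ(X) = √0.96 ≈ 0.9798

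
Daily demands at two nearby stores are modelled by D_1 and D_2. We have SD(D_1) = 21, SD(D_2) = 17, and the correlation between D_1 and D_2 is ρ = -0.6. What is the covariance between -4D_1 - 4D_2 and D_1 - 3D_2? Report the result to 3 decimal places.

V(D_1) = (21)² = 441;  V(D_2) = (17)² = 289
Cov(D_1,D_2) = ρ·SD(D_1)·SD(D_2) = -0.6·21·17 = -214.2
Cov(-4D_1 - 4D_2, D_1 - 3D_2) = (-4)(1)V(D_1) + (-4)(-3)V(D_2) + [(-4)(-3) + (-4)(1)]Cov(D_1,D_2)
= -4·441 + 12·289 + 8·-214.2 = -9.6

-9.600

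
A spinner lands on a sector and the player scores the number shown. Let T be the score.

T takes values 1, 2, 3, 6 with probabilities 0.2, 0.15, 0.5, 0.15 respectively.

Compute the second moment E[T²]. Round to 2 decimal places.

E[T²] = (1)²(0.2) + (2)²(0.15) + (3)²(0.5) + (6)²(0.15) = 10.7

10.70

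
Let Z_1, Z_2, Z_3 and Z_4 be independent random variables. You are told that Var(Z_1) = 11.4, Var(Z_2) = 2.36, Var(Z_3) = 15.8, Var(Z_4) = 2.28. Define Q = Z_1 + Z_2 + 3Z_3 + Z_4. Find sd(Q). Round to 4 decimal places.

By independence, Var(Q) = (1)²Var(Z_1) + (1)²Var(Z_2) + (3)²Var(Z_3) + (1)²Var(Z_4)
= (1)²·11.4 + (1)²·2.36 + (3)²·15.8 + (1)²·2.28 = 158.24
sd(Q) = √158.24 ≈ 12.5793

12.5793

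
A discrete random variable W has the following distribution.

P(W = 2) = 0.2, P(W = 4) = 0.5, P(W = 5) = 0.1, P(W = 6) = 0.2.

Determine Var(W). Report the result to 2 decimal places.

E[W] = (2)(0.2) + (4)(0.5) + (5)(0.1) + (6)(0.2) = 4.1
E[W²] = (2)²(0.2) + (4)²(0.5) + (5)²(0.1) + (6)²(0.2) = 18.5
Var(W) = E[W²] − (E[W])² = 18.5 − (4.1)² = 1.69

1.69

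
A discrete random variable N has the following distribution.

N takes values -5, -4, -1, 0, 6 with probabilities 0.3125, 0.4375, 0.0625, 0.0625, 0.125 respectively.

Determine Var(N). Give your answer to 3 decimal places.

12.484

E[N] = (-5)(0.3125) + (-4)(0.4375) + (-1)(0.0625) + (0)(0.0625) + (6)(0.125) = -2.625
E[N²] = (-5)²(0.3125) + (-4)²(0.4375) + (-1)²(0.0625) + (0)²(0.0625) + (6)²(0.125) = 19.375
Var(N) = E[N²] − (E[N])² = 19.375 − (-2.625)² = 12.484375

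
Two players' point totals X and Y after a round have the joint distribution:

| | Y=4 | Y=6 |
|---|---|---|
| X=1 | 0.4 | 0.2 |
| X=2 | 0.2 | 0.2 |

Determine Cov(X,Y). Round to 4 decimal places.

0.0800

E[X] = 1.4,  E[Y] = 4.8
E[XY] = 6.8
Cov(X,Y) = E[XY] − E[X]E[Y] = 6.8 − (1.4)(4.8) = 0.08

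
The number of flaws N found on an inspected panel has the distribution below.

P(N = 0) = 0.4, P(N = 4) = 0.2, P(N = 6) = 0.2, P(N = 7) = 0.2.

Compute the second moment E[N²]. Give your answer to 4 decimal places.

E[N²] = (0)²(0.4) + (4)²(0.2) + (6)²(0.2) + (7)²(0.2) = 20.2

20.2000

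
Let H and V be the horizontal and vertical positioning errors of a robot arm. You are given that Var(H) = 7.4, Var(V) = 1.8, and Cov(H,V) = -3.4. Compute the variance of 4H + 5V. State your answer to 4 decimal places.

Var(4H + 5V) = (4)²·Var(H) + (5)²·Var(V) + 2·(4)·(5)·Cov(H,V)
= 16·7.4 + 25·1.8 + 40·-3.4 = 27.4

27.4000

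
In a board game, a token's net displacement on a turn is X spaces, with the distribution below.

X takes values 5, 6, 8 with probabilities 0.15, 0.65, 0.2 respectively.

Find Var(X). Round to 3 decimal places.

E[X] = (5)(0.15) + (6)(0.65) + (8)(0.2) = 6.25
E[X²] = (5)²(0.15) + (6)²(0.65) + (8)²(0.2) = 39.95
Var(X) = E[X²] − (E[X])² = 39.95 − (6.25)² = 0.8875

0.888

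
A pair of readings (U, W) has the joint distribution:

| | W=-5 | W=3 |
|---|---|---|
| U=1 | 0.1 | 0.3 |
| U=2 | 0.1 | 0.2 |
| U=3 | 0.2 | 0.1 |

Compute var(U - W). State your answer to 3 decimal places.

18.290

E[U] = 1.9,  E[W] = -0.2,  E[UW] = -1.5
var(U) = 4.3 − (1.9)² = 0.69;  var(W) = 15.4 − (-0.2)² = 15.36
Cov(U,W) = -1.5 − (1.9)(-0.2) = -1.12
var(U - W) = (1)²·0.69 + (-1)²·15.36 + 2·(1)·(-1)·-1.12 = 18.29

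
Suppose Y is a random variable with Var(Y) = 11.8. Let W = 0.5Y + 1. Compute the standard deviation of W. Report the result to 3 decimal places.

1.718

Var(0.5Y + 1) = (0.5)²·11.8 = 2.95
SD(W) = √2.95 ≈ 1.718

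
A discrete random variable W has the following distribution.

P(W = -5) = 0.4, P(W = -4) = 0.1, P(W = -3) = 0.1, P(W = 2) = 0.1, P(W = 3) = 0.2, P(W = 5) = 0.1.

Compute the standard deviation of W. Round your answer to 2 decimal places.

3.90

E[W] = (-5)(0.4) + (-4)(0.1) + (-3)(0.1) + (2)(0.1) + (3)(0.2) + (5)(0.1) = -1.4
E[W²] = (-5)²(0.4) + (-4)²(0.1) + (-3)²(0.1) + (2)²(0.1) + (3)²(0.2) + (5)²(0.1) = 17.2
Var(W) = E[W²] − (E[W])² = 17.2 − (-1.4)² = 15.24
sd(W) = √15.24 ≈ 3.90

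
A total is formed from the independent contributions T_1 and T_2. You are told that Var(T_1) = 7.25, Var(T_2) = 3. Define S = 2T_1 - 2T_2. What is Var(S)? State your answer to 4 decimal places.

By independence, Var(S) = (2)²Var(T_1) + (-2)²Var(T_2)
= (2)²·7.25 + (-2)²·3 = 41

41.0000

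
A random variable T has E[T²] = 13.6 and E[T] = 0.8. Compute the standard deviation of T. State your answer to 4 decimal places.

Var(T) = 13.6 − (0.8)² = 12.96
SD(T) = √12.96 ≈ 3.6000

3.6000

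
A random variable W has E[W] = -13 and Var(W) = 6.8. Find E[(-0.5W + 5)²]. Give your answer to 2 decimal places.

E[-0.5W + 5] = -0.5·-13 + 5 = 11.5
Var(-0.5W + 5) = (-0.5)²·6.8 = 1.7
E[(-0.5W + 5)²] = Var((-0.5W + 5)) + (E[(-0.5W + 5)])² = 1.7 + (11.5)² = 133.95

133.95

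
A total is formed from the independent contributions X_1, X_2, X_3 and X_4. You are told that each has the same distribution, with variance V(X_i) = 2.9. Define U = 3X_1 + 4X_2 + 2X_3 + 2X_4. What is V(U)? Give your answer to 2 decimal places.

By independence, V(U) = (3)²V(X_1) + (4)²V(X_2) + (2)²V(X_3) + (2)²V(X_4)
= (3)²·2.9 + (4)²·2.9 + (2)²·2.9 + (2)²·2.9 = 95.7

95.70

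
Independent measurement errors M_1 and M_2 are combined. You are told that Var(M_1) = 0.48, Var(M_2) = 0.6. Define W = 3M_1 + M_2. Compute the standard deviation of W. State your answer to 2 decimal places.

By independence, Var(W) = (3)²Var(M_1) + (1)²Var(M_2)
= (3)²·0.48 + (1)²·0.6 = 4.92
SD(W) = √4.92 ≈ 2.22

2.22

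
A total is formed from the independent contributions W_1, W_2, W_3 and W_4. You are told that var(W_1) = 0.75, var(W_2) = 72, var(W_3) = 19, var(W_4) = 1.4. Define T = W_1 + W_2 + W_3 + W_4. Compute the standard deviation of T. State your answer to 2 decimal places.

By independence, var(T) = (1)²var(W_1) + (1)²var(W_2) + (1)²var(W_3) + (1)²var(W_4)
= (1)²·0.75 + (1)²·72 + (1)²·19 + (1)²·1.4 = 93.15
sd(T) = √93.15 ≈ 9.65

9.65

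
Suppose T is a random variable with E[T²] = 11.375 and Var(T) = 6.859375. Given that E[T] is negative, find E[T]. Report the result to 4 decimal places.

(E[T])² = E[T²] − Var(T) = 11.375 − 6.859375 = 4.515625
E[T] = −√4.515625 = -2.125

-2.1250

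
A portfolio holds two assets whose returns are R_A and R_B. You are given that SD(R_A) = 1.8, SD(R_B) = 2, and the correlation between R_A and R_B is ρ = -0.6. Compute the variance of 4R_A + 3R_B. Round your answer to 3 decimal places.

36.000

var(R_A) = (1.8)² = 3.24;  var(R_B) = (2)² = 4
cov(R_A,R_B) = ρ·SD(R_A)·SD(R_B) = -0.6·1.8·2 = -2.16
var(4R_A + 3R_B) = (4)²·var(R_A) + (3)²·var(R_B) + 2·(4)·(3)·cov(R_A,R_B)
= 16·3.24 + 9·4 + 24·-2.16 = 36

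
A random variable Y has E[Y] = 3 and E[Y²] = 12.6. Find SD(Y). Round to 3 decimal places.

Var(Y) = 12.6 − (3)² = 3.6
SD(Y) = √3.6 ≈ 1.897

1.897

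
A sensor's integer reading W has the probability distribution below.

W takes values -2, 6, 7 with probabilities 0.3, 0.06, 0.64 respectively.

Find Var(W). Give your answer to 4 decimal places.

16.7424

E[W] = (-2)(0.3) + (6)(0.06) + (7)(0.64) = 4.24
E[W²] = (-2)²(0.3) + (6)²(0.06) + (7)²(0.64) = 34.72
Var(W) = E[W²] − (E[W])² = 34.72 − (4.24)² = 16.7424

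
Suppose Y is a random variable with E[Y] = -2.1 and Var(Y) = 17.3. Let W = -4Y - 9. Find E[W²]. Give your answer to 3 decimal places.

277.160

E[-4Y - 9] = -4·-2.1 − 9 = -0.6
Var(-4Y - 9) = (-4)²·17.3 = 276.8
E[W²] = Var(W) + (E[W])² = 276.8 + (-0.6)² = 277.16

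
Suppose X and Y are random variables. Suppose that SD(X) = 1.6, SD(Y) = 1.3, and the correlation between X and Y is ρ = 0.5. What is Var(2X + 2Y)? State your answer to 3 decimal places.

25.320

Var(X) = (1.6)² = 2.56;  Var(Y) = (1.3)² = 1.69
Cov(X,Y) = ρ·SD(X)·SD(Y) = 0.5·1.6·1.3 = 1.04
Var(2X + 2Y) = (2)²·Var(X) + (2)²·Var(Y) + 2·(2)·(2)·Cov(X,Y)
= 4·2.56 + 4·1.69 + 8·1.04 = 25.32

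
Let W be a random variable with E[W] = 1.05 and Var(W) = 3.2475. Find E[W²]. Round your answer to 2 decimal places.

4.35

E[W²] = Var(W) + (E[W])² = 3.2475 + (1.05)² = 4.35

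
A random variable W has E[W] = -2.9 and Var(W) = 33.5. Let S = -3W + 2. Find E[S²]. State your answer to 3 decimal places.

E[-3W + 2] = -3·-2.9 + 2 = 10.7
Var(-3W + 2) = (-3)²·33.5 = 301.5
E[S²] = Var(S) + (E[S])² = 301.5 + (10.7)² = 415.99

415.990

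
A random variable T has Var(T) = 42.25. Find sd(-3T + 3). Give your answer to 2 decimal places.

19.50

Var(-3T + 3) = (-3)²·42.25 = 380.25
sd(-3T + 3) = √380.25 ≈ 19.50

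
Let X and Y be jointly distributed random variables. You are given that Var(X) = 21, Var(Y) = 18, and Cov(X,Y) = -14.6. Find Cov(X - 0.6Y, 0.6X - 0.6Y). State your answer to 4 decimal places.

Cov(X - 0.6Y, 0.6X - 0.6Y) = (1)(0.6)Var(X) + (-0.6)(-0.6)Var(Y) + [(1)(-0.6) + (-0.6)(0.6)]Cov(X,Y)
= 0.6·21 + 0.36·18 + -0.96·-14.6 = 33.096

33.0960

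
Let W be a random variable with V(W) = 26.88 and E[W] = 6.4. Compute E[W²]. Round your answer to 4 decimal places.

E[W²] = V(W) + (E[W])² = 26.88 + (6.4)² = 67.84

67.8400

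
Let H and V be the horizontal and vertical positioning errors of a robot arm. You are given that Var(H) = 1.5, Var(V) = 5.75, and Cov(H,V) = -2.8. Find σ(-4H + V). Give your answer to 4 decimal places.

7.2215

Var(-4H + V) = (-4)²·Var(H) + (1)²·Var(V) + 2·(-4)·(1)·Cov(H,V)
= 16·1.5 + 1·5.75 + -8·-2.8 = 52.15
σ(-4H + V) = √52.15 ≈ 7.2215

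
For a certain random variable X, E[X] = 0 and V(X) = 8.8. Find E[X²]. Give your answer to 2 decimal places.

E[X²] = V(X) + (E[X])² = 8.8 + (0)² = 8.8

8.80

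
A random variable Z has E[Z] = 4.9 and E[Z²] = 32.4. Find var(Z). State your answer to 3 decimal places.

var(Z) = 32.4 − (4.9)² = 8.39

8.390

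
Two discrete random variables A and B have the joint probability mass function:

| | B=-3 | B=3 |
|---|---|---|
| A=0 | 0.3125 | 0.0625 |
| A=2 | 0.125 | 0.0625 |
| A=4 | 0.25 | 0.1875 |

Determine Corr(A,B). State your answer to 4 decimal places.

E[A] = 2.125,  E[B] = -1.125
E[AB] = -1.125
Cov(A,B) = E[AB] − E[A]E[B] = -1.125 − (2.125)(-1.125) = 1.265625
Var(A) = 3.234375,  Var(B) = 7.734375
ρ = 1.265625 / √(3.234375·7.734375) ≈ 0.2530

0.2530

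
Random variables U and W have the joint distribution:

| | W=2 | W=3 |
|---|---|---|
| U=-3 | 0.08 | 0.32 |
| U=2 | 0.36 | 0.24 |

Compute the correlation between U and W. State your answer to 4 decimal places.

E[U] = 0,  E[W] = 2.56
E[UW] = -0.48
cov(U,W) = E[UW] − E[U]E[W] = -0.48 − (0)(2.56) = -0.48
var(U) = 6,  var(W) = 0.2464
ρ = -0.48 / √(6·0.2464) ≈ -0.3948

-0.3948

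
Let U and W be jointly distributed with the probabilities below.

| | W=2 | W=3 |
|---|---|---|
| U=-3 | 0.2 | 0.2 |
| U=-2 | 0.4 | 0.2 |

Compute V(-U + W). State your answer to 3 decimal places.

E[U] = -2.4,  E[W] = 2.4,  E[UW] = -5.8
V(U) = 6 − (-2.4)² = 0.24;  V(W) = 6 − (2.4)² = 0.24
Cov(U,W) = -5.8 − (-2.4)(2.4) = -0.04
V(-U + W) = (-1)²·0.24 + (1)²·0.24 + 2·(-1)·(1)·-0.04 = 0.56

0.560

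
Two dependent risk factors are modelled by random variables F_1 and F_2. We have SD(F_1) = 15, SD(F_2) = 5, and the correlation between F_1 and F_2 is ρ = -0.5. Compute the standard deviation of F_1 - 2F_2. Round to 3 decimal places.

Var(F_1) = (15)² = 225;  Var(F_2) = (5)² = 25
Cov(F_1,F_2) = ρ·SD(F_1)·SD(F_2) = -0.5·15·5 = -37.5
Var(F_1 - 2F_2) = (1)²·Var(F_1) + (-2)²·Var(F_2) + 2·(1)·(-2)·Cov(F_1,F_2)
= 1·225 + 4·25 + -4·-37.5 = 475
SD(F_1 - 2F_2) = √475 ≈ 21.794

21.794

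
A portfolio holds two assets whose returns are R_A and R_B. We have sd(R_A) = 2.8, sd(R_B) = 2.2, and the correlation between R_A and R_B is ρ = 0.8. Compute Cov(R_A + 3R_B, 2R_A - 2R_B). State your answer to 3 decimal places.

6.352

V(R_A) = (2.8)² = 7.84;  V(R_B) = (2.2)² = 4.84
Cov(R_A,R_B) = ρ·sd(R_A)·sd(R_B) = 0.8·2.8·2.2 = 4.928
Cov(R_A + 3R_B, 2R_A - 2R_B) = (1)(2)V(R_A) + (3)(-2)V(R_B) + [(1)(-2) + (3)(2)]Cov(R_A,R_B)
= 2·7.84 + -6·4.84 + 4·4.928 = 6.352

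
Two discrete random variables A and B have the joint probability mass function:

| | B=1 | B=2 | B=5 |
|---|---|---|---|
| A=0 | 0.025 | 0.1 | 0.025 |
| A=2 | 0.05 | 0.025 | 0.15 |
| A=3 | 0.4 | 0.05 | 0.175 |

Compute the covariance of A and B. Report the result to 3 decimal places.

-0.162

E[A] = 2.325,  E[B] = 2.575
E[AB] = 5.825
Cov(A,B) = E[AB] − E[A]E[B] = 5.825 − (2.325)(2.575) = -0.161875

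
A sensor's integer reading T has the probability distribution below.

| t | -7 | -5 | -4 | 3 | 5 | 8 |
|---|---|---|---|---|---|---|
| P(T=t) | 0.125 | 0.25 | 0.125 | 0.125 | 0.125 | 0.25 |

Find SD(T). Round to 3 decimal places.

5.872

E[T] = (-7)(0.125) + (-5)(0.25) + (-4)(0.125) + (3)(0.125) + (5)(0.125) + (8)(0.25) = 0.375
E[T²] = (-7)²(0.125) + (-5)²(0.25) + (-4)²(0.125) + (3)²(0.125) + (5)²(0.125) + (8)²(0.25) = 34.625
Var(T) = E[T²] − (E[T])² = 34.625 − (0.375)² = 34.484375
SD(T) = √34.484375 ≈ 5.872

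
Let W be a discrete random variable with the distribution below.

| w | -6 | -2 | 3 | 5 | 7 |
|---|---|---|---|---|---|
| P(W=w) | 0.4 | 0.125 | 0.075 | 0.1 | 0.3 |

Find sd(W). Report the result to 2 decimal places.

E[W] = (-6)(0.4) + (-2)(0.125) + (3)(0.075) + (5)(0.1) + (7)(0.3) = 0.175
E[W²] = (-6)²(0.4) + (-2)²(0.125) + (3)²(0.075) + (5)²(0.1) + (7)²(0.3) = 32.775
Var(W) = E[W²] − (E[W])² = 32.775 − (0.175)² = 32.744375
sd(W) = √32.744375 ≈ 5.72

5.72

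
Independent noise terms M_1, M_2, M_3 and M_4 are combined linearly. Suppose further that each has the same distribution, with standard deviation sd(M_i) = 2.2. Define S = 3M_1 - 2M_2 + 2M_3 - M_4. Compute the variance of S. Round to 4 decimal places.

87.1200

Var(M_i) = (2.2)² = 4.84
By independence, Var(S) = (3)²Var(M_1) + (-2)²Var(M_2) + (2)²Var(M_3) + (-1)²Var(M_4)
= (3)²·4.84 + (-2)²·4.84 + (2)²·4.84 + (-1)²·4.84 = 87.12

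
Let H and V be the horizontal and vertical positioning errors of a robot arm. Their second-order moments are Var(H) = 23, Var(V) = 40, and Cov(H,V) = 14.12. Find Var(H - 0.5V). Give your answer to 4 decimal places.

Var(H - 0.5V) = (1)²·Var(H) + (-0.5)²·Var(V) + 2·(1)·(-0.5)·Cov(H,V)
= 1·23 + 0.25·40 + -1·14.12 = 18.88

18.8800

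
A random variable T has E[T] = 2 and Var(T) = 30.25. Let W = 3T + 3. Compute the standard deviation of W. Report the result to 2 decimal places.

Var(3T + 3) = (3)²·30.25 = 272.25
σ(W) = √272.25 ≈ 16.50

16.50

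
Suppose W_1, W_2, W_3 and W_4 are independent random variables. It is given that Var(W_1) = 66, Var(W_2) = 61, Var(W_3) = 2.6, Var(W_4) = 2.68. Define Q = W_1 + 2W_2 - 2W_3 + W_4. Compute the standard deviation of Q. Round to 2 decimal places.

17.97

By independence, Var(Q) = (1)²Var(W_1) + (2)²Var(W_2) + (-2)²Var(W_3) + (1)²Var(W_4)
= (1)²·66 + (2)²·61 + (-2)²·2.6 + (1)²·2.68 = 323.08
SD(Q) = √323.08 ≈ 17.97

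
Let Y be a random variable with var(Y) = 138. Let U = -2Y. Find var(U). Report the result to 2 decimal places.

var(-2Y) = (-2)²·var(Y) = 4·138 = 552

552.00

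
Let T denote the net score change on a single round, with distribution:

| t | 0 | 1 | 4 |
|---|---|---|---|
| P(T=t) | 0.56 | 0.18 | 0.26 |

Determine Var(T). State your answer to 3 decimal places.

E[T] = (0)(0.56) + (1)(0.18) + (4)(0.26) = 1.22
E[T²] = (0)²(0.56) + (1)²(0.18) + (4)²(0.26) = 4.34
Var(T) = E[T²] − (E[T])² = 4.34 − (1.22)² = 2.8516

2.852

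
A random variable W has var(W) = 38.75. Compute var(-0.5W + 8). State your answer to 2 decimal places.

9.69

var(-0.5W + 8) = (-0.5)²·var(W) = 0.25·38.75 = 9.6875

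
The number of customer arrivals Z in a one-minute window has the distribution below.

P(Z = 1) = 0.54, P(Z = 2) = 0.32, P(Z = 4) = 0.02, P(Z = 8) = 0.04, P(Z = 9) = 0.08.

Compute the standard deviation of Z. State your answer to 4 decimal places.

E[Z] = (1)(0.54) + (2)(0.32) + (4)(0.02) + (8)(0.04) + (9)(0.08) = 2.3
E[Z²] = (1)²(0.54) + (2)²(0.32) + (4)²(0.02) + (8)²(0.04) + (9)²(0.08) = 11.18
Var(Z) = E[Z²] − (E[Z])² = 11.18 − (2.3)² = 5.89
SD(Z) = √5.89 ≈ 2.4269

2.4269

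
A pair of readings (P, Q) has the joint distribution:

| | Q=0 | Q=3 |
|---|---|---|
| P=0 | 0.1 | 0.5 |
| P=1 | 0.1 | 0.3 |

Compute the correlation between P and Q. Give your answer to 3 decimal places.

-0.102

E[P] = 0.4,  E[Q] = 2.4
E[PQ] = 0.9
cov(P,Q) = E[PQ] − E[P]E[Q] = 0.9 − (0.4)(2.4) = -0.06
Var(P) = 0.24,  Var(Q) = 1.44
ρ = -0.06 / √(0.24·1.44) ≈ -0.102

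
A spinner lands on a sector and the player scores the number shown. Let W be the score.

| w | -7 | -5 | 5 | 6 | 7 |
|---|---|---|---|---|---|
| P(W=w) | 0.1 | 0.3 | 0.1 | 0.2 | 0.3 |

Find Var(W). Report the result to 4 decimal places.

34.2400

E[W] = (-7)(0.1) + (-5)(0.3) + (5)(0.1) + (6)(0.2) + (7)(0.3) = 1.6
E[W²] = (-7)²(0.1) + (-5)²(0.3) + (5)²(0.1) + (6)²(0.2) + (7)²(0.3) = 36.8
Var(W) = E[W²] − (E[W])² = 36.8 − (1.6)² = 34.24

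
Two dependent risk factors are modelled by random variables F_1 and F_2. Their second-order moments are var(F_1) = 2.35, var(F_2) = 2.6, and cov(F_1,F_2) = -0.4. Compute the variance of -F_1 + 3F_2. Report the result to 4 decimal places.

28.1500

var(-F_1 + 3F_2) = (-1)²·var(F_1) + (3)²·var(F_2) + 2·(-1)·(3)·cov(F_1,F_2)
= 1·2.35 + 9·2.6 + -6·-0.4 = 28.15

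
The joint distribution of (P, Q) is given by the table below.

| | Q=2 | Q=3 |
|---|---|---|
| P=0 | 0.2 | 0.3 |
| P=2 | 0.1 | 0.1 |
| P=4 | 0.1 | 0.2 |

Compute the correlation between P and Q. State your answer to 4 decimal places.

E[P] = 1.6,  E[Q] = 2.6
E[PQ] = 4.2
cov(P,Q) = E[PQ] − E[P]E[Q] = 4.2 − (1.6)(2.6) = 0.04
Var(P) = 3.04,  Var(Q) = 0.24
ρ = 0.04 / √(3.04·0.24) ≈ 0.0468

0.0468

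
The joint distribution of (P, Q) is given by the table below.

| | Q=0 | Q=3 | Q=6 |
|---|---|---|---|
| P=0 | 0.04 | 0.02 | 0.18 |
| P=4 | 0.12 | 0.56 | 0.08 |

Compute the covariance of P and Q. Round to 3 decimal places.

E[P] = 3.04,  E[Q] = 3.3
E[PQ] = 8.64
cov(P,Q) = E[PQ] − E[P]E[Q] = 8.64 − (3.04)(3.3) = -1.392

-1.392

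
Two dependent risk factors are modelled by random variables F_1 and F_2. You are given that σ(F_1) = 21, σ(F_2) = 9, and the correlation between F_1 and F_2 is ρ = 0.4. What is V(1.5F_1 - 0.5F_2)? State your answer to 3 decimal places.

899.100

V(F_1) = (21)² = 441;  V(F_2) = (9)² = 81
cov(F_1,F_2) = ρ·σ(F_1)·σ(F_2) = 0.4·21·9 = 75.6
V(1.5F_1 - 0.5F_2) = (1.5)²·V(F_1) + (-0.5)²·V(F_2) + 2·(1.5)·(-0.5)·cov(F_1,F_2)
= 2.25·441 + 0.25·81 + -1.5·75.6 = 899.1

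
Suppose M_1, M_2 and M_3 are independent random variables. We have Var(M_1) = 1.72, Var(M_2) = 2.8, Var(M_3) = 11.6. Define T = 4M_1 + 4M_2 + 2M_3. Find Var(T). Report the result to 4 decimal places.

118.7200

By independence, Var(T) = (4)²Var(M_1) + (4)²Var(M_2) + (2)²Var(M_3)
= (4)²·1.72 + (4)²·2.8 + (2)²·11.6 = 118.72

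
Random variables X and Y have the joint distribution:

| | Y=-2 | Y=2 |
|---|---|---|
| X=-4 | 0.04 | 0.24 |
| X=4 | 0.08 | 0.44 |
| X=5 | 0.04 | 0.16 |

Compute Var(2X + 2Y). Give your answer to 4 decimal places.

62.9504

E[X] = 1.96,  E[Y] = 1.36,  E[XY] = 2.48
Var(X) = 17.8 − (1.96)² = 13.9584;  Var(Y) = 4 − (1.36)² = 2.1504
cov(X,Y) = 2.48 − (1.96)(1.36) = -0.1856
Var(2X + 2Y) = (2)²·13.9584 + (2)²·2.1504 + 2·(2)·(2)·-0.1856 = 62.9504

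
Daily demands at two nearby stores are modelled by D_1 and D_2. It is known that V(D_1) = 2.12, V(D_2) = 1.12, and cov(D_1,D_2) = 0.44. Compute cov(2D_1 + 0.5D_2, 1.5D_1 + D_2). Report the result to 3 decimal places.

8.130

cov(2D_1 + 0.5D_2, 1.5D_1 + D_2) = (2)(1.5)V(D_1) + (0.5)(1)V(D_2) + [(2)(1) + (0.5)(1.5)]cov(D_1,D_2)
= 3·2.12 + 0.5·1.12 + 2.75·0.44 = 8.13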